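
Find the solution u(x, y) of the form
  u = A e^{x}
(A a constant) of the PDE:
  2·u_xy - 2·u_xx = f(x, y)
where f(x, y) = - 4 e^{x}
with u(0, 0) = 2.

Substitute the ansatz u = A e^{x} into the left-hand side.
Derivatives of the ansatz:
  u_xy = 0
  u_xx = A e^{x}
Term by term:
  2·u_xy = 0
  -2·u_xx = - 2 A e^{x}
So the left-hand side equals
  - 2 A e^{x}
This must equal f(x, y) = - 4 e^{x} identically.
Matching coefficients of the independent functions:
  [e^{x}]:  - 2 A = -4
Solving: A = 2.
Check against the point condition:
  u(0, 0) = 2  ⟹  A = 2  ✓
Hence u(x, y) = 2 e^{x}.

Answer: u(x, y) = 2 e^{x}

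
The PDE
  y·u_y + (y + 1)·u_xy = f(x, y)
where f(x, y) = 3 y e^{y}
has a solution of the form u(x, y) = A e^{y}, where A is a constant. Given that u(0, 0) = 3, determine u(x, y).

Answer: u(x, y) = 3 e^{y}

Derivation:
Substitute the ansatz u = A e^{y} into the left-hand side.
Derivatives of the ansatz:
  u_y = A e^{y}
  u_xy = 0
Term by term:
  y·u_y = A y e^{y}
  (y + 1)·u_xy = 0
So the left-hand side equals
  A y e^{y}
This must equal f(x, y) = 3 y e^{y} identically.
Matching coefficients of the independent functions:
  [y e^{y}]:  A = 3
Solving: A = 3.
Check against the point condition:
  u(0, 0) = 3  ⟹  A = 3  ✓
Hence u(x, y) = 3 e^{y}.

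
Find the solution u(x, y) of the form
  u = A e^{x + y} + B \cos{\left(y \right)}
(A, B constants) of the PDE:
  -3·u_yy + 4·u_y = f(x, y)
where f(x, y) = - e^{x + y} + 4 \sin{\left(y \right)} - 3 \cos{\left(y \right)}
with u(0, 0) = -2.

Answer: u(x, y) = - e^{x + y} - \cos{\left(y \right)}

Derivation:
Substitute the ansatz u = A e^{x + y} + B \cos{\left(y \right)} into the left-hand side.
Derivatives of the ansatz:
  u_yy = A e^{x} e^{y} - B \cos{\left(y \right)}
  u_y = A e^{x} e^{y} - B \sin{\left(y \right)}
Term by term:
  -3·u_yy = - 3 A e^{x} e^{y} + 3 B \cos{\left(y \right)}
  4·u_y = 4 A e^{x} e^{y} - 4 B \sin{\left(y \right)}
So the left-hand side equals
  A e^{x} e^{y} - 4 B \sin{\left(y \right)} + 3 B \cos{\left(y \right)}
This must equal f(x, y) identically; expanded, f = - e^{x} e^{y} + 4 \sin{\left(y \right)} - 3 \cos{\left(y \right)}.
Matching coefficients of the independent functions:
  [e^{x} e^{y}]:  A = -1
  [\sin{\left(y \right)}]:  - 4 B = 4
  [\cos{\left(y \right)}]:  3 B = -3
Solving: A = -1, B = -1.
Check against the point condition:
  u(0, 0) = -2  ⟹  A + B = -2  ✓
Hence u(x, y) = - e^{x + y} - \cos{\left(y \right)}.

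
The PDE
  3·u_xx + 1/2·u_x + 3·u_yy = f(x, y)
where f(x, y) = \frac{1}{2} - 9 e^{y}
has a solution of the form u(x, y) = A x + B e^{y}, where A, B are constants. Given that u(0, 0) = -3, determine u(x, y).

Substitute the ansatz u = A x + B e^{y} into the left-hand side.
Derivatives of the ansatz:
  u_xx = 0
  u_x = A
  u_yy = B e^{y}
Term by term:
  3·u_xx = 0
  1/2·u_x = \frac{A}{2}
  3·u_yy = 3 B e^{y}
So the left-hand side equals
  \frac{A}{2} + 3 B e^{y}
This must equal f(x, y) = \frac{1}{2} - 9 e^{y} identically.
Matching coefficients of the independent functions:
  [constant term]:  \frac{A}{2} = \frac{1}{2}
  [e^{y}]:  3 B = -9
Solving: A = 1, B = -3.
Check against the point condition:
  u(0, 0) = -3  ⟹  B = -3  ✓
Hence u(x, y) = x - 3 e^{y}.

Answer: u(x, y) = x - 3 e^{y}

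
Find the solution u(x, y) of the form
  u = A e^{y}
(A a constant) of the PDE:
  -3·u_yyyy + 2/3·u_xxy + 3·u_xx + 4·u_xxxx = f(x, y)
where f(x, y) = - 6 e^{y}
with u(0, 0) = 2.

Substitute the ansatz u = A e^{y} into the left-hand side.
Derivatives of the ansatz:
  u_yyyy = A e^{y}
  u_xxy = 0
  u_xx = 0
  u_xxxx = 0
Term by term:
  -3·u_yyyy = - 3 A e^{y}
  2/3·u_xxy = 0
  3·u_xx = 0
  4·u_xxxx = 0
So the left-hand side equals
  - 3 A e^{y}
This must equal f(x, y) = - 6 e^{y} identically.
Matching coefficients of the independent functions:
  [e^{y}]:  - 3 A = -6
Solving: A = 2.
Check against the point condition:
  u(0, 0) = 2  ⟹  A = 2  ✓
Hence u(x, y) = 2 e^{y}.

Answer: u(x, y) = 2 e^{y}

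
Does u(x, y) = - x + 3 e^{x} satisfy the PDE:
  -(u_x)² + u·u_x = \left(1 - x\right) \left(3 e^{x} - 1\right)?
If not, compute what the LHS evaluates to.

Answer: Yes

Derivation:
Evaluate each term of the left-hand side for u = - x + 3 e^{x}.
Derivatives:
  u_x = 3 e^{x} - 1
Terms:
  -(u_x)² = - \left(3 e^{x} - 1\right)^{2}
  u·u_x = - \left(x - 3 e^{x}\right) \left(3 e^{x} - 1\right)
Sum: LHS = \left(1 - x\right) \left(3 e^{x} - 1\right)
This is exactly the given right-hand side, so u is a solution.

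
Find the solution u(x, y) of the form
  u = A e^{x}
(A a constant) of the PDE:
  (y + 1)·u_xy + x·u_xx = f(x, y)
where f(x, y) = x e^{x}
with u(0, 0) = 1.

Answer: u(x, y) = e^{x}

Derivation:
Substitute the ansatz u = A e^{x} into the left-hand side.
Derivatives of the ansatz:
  u_xy = 0
  u_xx = A e^{x}
Term by term:
  (y + 1)·u_xy = 0
  x·u_xx = A x e^{x}
So the left-hand side equals
  A x e^{x}
This must equal f(x, y) = x e^{x} identically.
Matching coefficients of the independent functions:
  [x e^{x}]:  A = 1
Solving: A = 1.
Check against the point condition:
  u(0, 0) = 1  ⟹  A = 1  ✓
Hence u(x, y) = e^{x}.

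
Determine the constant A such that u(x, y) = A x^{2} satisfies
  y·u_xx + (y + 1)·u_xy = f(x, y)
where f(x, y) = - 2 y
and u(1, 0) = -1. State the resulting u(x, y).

Substitute the ansatz u = A x^{2} into the left-hand side.
Derivatives of the ansatz:
  u_xx = 2 A
  u_xy = 0
Term by term:
  y·u_xx = 2 A y
  (y + 1)·u_xy = 0
So the left-hand side equals
  2 A y
This must equal f(x, y) = - 2 y identically.
Matching coefficients of the independent functions:
  [y]:  2 A = -2
Solving: A = -1.
Check against the point condition:
  u(1, 0) = -1  ⟹  A = -1  ✓
Hence u(x, y) = - x^{2}.

Answer: u(x, y) = - x^{2}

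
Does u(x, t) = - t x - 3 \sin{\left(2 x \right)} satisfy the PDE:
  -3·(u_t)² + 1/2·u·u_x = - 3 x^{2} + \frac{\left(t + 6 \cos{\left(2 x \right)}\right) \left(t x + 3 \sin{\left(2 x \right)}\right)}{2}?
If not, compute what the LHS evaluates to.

Evaluate each term of the left-hand side for u = - t x - 3 \sin{\left(2 x \right)}.
Derivatives:
  u_t = - x
  u_x = - t - 6 \cos{\left(2 x \right)}
Terms:
  -3·(u_t)² = - 3 x^{2}
  1/2·u·u_x = \frac{\left(t + 6 \cos{\left(2 x \right)}\right) \left(t x + 3 \sin{\left(2 x \right)}\right)}{2}
Sum: LHS = - 3 x^{2} + \frac{\left(t + 6 \cos{\left(2 x \right)}\right) \left(t x + 3 \sin{\left(2 x \right)}\right)}{2}
This is exactly the given right-hand side, so u is a solution.

Answer: Yes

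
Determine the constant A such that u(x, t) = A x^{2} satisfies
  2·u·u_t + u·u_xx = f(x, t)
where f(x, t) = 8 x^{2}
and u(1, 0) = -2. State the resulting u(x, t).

Substitute the ansatz u = A x^{2} into the left-hand side.
Derivatives of the ansatz:
  u_t = 0
  u_xx = 2 A
Term by term:
  2·u·u_t = 0
  u·u_xx = 2 A^{2} x^{2}
So the left-hand side equals
  2 A^{2} x^{2}
This must equal f(x, t) = 8 x^{2} identically.
Matching coefficients of the independent functions:
  [x^{2}]:  2 A^{2} = 8
These equations allow (A) = (-2) or (2).
Impose the point condition(s):
  u(1, 0) = -2  ⟹  A = -2
Only A = -2 satisfies everything.
Hence u(x, t) = - 2 x^{2}.

Answer: u(x, t) = - 2 x^{2}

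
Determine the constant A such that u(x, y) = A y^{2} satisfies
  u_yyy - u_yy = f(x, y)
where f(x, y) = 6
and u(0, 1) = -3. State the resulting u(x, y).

Substitute the ansatz u = A y^{2} into the left-hand side.
Derivatives of the ansatz:
  u_yyy = 0
  u_yy = 2 A
Term by term:
  u_yyy = 0
  -u_yy = - 2 A
So the left-hand side equals
  - 2 A
This must equal f(x, y) = 6 identically.
Matching coefficients of the independent functions:
  [constant term]:  - 2 A = 6
Solving: A = -3.
Check against the point condition:
  u(0, 1) = -3  ⟹  A = -3  ✓
Hence u(x, y) = - 3 y^{2}.

Answer: u(x, y) = - 3 y^{2}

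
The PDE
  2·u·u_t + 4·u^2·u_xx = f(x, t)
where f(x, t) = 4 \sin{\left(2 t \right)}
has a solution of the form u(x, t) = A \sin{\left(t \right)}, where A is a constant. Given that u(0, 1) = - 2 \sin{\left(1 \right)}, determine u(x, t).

Substitute the ansatz u = A \sin{\left(t \right)} into the left-hand side.
Derivatives of the ansatz:
  u_t = A \cos{\left(t \right)}
  u_xx = 0
Term by term:
  2·u·u_t = 2 A^{2} \sin{\left(t \right)} \cos{\left(t \right)}
  4·u^2·u_xx = 0
So the left-hand side equals
  2 A^{2} \sin{\left(t \right)} \cos{\left(t \right)}
This must equal f(x, t) identically; expanded, f = 8 \sin{\left(t \right)} \cos{\left(t \right)}.
Matching coefficients of the independent functions:
  [\sin{\left(t \right)} \cos{\left(t \right)}]:  2 A^{2} = 8
These equations allow (A) = (-2) or (2).
Impose the point condition(s):
  u(0, 1) = - 2 \sin{\left(1 \right)}  ⟹  A \sin{\left(1 \right)} = - 2 \sin{\left(1 \right)}
Only A = -2 satisfies everything.
Hence u(x, t) = - 2 \sin{\left(t \right)}.

Answer: u(x, t) = - 2 \sin{\left(t \right)}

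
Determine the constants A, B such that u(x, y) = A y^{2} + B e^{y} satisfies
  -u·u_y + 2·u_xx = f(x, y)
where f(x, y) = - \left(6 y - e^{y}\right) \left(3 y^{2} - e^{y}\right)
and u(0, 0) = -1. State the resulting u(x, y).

Answer: u(x, y) = 3 y^{2} - e^{y}

Derivation:
Substitute the ansatz u = A y^{2} + B e^{y} into the left-hand side.
Derivatives of the ansatz:
  u_y = 2 A y + B e^{y}
  u_xx = 0
Term by term:
  -u·u_y = - 2 A^{2} y^{3} - A B y^{2} e^{y} - 2 A B y e^{y} - B^{2} e^{2 y}
  2·u_xx = 0
So the left-hand side equals
  - 2 A^{2} y^{3} - A B y^{2} e^{y} - 2 A B y e^{y} - B^{2} e^{2 y}
This must equal f(x, y) identically; expanded, f = - 18 y^{3} + 3 y^{2} e^{y} + 6 y e^{y} - e^{2 y}.
Matching coefficients of the independent functions:
  [y^{3}]:  - 2 A^{2} = -18
  [y e^{y}]:  - 2 A B = 6
  [y^{2} e^{y}]:  - A B = 3
  [e^{2 y}]:  - B^{2} = -1
These equations allow (A, B) = (-3, 1) or (3, -1).
Impose the point condition(s):
  u(0, 0) = -1  ⟹  B = -1
Only A = 3, B = -1 satisfies everything.
Hence u(x, y) = 3 y^{2} - e^{y}.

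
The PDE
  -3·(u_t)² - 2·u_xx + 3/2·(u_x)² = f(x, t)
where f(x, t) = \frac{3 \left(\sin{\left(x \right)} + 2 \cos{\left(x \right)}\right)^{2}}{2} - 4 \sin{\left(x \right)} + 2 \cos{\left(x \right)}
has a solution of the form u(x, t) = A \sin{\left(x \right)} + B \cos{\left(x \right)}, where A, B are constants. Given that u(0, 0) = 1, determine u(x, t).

Answer: u(x, t) = - 2 \sin{\left(x \right)} + \cos{\left(x \right)}

Derivation:
Substitute the ansatz u = A \sin{\left(x \right)} + B \cos{\left(x \right)} into the left-hand side.
Derivatives of the ansatz:
  u_t = 0
  u_xx = - A \sin{\left(x \right)} - B \cos{\left(x \right)}
  u_x = A \cos{\left(x \right)} - B \sin{\left(x \right)}
Term by term:
  -3·(u_t)² = 0
  -2·u_xx = 2 A \sin{\left(x \right)} + 2 B \cos{\left(x \right)}
  3/2·(u_x)² = \frac{3 A^{2} \cos^{2}{\left(x \right)}}{2} - 3 A B \sin{\left(x \right)} \cos{\left(x \right)} + \frac{3 B^{2} \sin^{2}{\left(x \right)}}{2}
So the left-hand side equals
  \frac{3 A^{2} \cos^{2}{\left(x \right)}}{2} - 3 A B \sin{\left(x \right)} \cos{\left(x \right)} + 2 A \sin{\left(x \right)} + \frac{3 B^{2} \sin^{2}{\left(x \right)}}{2} + 2 B \cos{\left(x \right)}
This must equal f(x, t) identically; expanded, f = \frac{3 \sin^{2}{\left(x \right)}}{2} + 6 \sin{\left(x \right)} \cos{\left(x \right)} - 4 \sin{\left(x \right)} + 6 \cos^{2}{\left(x \right)} + 2 \cos{\left(x \right)}.
Matching coefficients of the independent functions:
  [\sin{\left(x \right)} \cos{\left(x \right)}]:  - 3 A B = 6
  [\sin{\left(x \right)}]:  2 A = -4
  [\sin^{2}{\left(x \right)}]:  \frac{3 B^{2}}{2} = \frac{3}{2}
  [\cos{\left(x \right)}]:  2 B = 2
  [\cos^{2}{\left(x \right)}]:  \frac{3 A^{2}}{2} = 6
Solving: A = -2, B = 1.
Check against the point condition:
  u(0, 0) = 1  ⟹  B = 1  ✓
Hence u(x, t) = - 2 \sin{\left(x \right)} + \cos{\left(x \right)}.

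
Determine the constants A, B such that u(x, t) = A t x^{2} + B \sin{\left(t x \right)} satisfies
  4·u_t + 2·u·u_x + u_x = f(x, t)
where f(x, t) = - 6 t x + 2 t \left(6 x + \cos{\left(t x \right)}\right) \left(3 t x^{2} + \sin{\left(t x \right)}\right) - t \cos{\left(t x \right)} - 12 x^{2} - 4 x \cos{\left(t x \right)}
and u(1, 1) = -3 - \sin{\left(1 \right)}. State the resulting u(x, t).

Answer: u(x, t) = - 3 t x^{2} - \sin{\left(t x \right)}

Derivation:
Substitute the ansatz u = A t x^{2} + B \sin{\left(t x \right)} into the left-hand side.
Derivatives of the ansatz:
  u_t = A x^{2} + B x \cos{\left(t x \right)}
  u_x = 2 A t x + B t \cos{\left(t x \right)}
Term by term:
  4·u_t = 4 A x^{2} + 4 B x \cos{\left(t x \right)}
  2·u·u_x = 4 A^{2} t^{2} x^{3} + 2 A B t^{2} x^{2} \cos{\left(t x \right)} + 4 A B t x \sin{\left(t x \right)} + 2 B^{2} t \sin{\left(t x \right)} \cos{\left(t x \right)}
  u_x = 2 A t x + B t \cos{\left(t x \right)}
So the left-hand side equals
  4 A^{2} t^{2} x^{3} + 2 A B t^{2} x^{2} \cos{\left(t x \right)} + 4 A B t x \sin{\left(t x \right)} + 2 A t x + 4 A x^{2} + 2 B^{2} t \sin{\left(t x \right)} \cos{\left(t x \right)} + B t \cos{\left(t x \right)} + 4 B x \cos{\left(t x \right)}
This must equal f(x, t) identically; expanded, f = 36 t^{2} x^{3} + 6 t^{2} x^{2} \cos{\left(t x \right)} + 12 t x \sin{\left(t x \right)} - 6 t x + 2 t \sin{\left(t x \right)} \cos{\left(t x \right)} - t \cos{\left(t x \right)} - 12 x^{2} - 4 x \cos{\left(t x \right)}.
Matching coefficients of the independent functions:
  [x^{2}]:  4 A = -12
  [t x]:  2 A = -6
  [t \cos{\left(t x \right)}]:  B = -1
  [t^{2} x^{3}]:  4 A^{2} = 36
  [x \cos{\left(t x \right)}]:  4 B = -4
  [t x \sin{\left(t x \right)}]:  4 A B = 12
  [t \sin{\left(t x \right)} \cos{\left(t x \right)}]:  2 B^{2} = 2
  [t^{2} x^{2} \cos{\left(t x \right)}]:  2 A B = 6
Solving: A = -3, B = -1.
Check against the point condition:
  u(1, 1) = -3 - \sin{\left(1 \right)}  ⟹  A + B \sin{\left(1 \right)} = -3 - \sin{\left(1 \right)}  ✓
Hence u(x, t) = - 3 t x^{2} - \sin{\left(t x \right)}.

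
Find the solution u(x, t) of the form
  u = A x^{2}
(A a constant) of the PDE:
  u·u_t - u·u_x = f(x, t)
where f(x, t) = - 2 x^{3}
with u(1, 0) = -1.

Substitute the ansatz u = A x^{2} into the left-hand side.
Derivatives of the ansatz:
  u_t = 0
  u_x = 2 A x
Term by term:
  u·u_t = 0
  -u·u_x = - 2 A^{2} x^{3}
So the left-hand side equals
  - 2 A^{2} x^{3}
This must equal f(x, t) = - 2 x^{3} identically.
Matching coefficients of the independent functions:
  [x^{3}]:  - 2 A^{2} = -2
These equations allow (A) = (-1) or (1).
Impose the point condition(s):
  u(1, 0) = -1  ⟹  A = -1
Only A = -1 satisfies everything.
Hence u(x, t) = - x^{2}.

Answer: u(x, t) = - x^{2}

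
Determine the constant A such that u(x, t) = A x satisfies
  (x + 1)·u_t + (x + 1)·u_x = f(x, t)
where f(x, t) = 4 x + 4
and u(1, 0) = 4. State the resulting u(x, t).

Substitute the ansatz u = A x into the left-hand side.
Derivatives of the ansatz:
  u_t = 0
  u_x = A
Term by term:
  (x + 1)·u_t = 0
  (x + 1)·u_x = A x + A
So the left-hand side equals
  A x + A
This must equal f(x, t) = 4 x + 4 identically.
Matching coefficients of the independent functions:
  [constant term, x]:  A = 4
Solving: A = 4.
Check against the point condition:
  u(1, 0) = 4  ⟹  A = 4  ✓
Hence u(x, t) = 4 x.

Answer: u(x, t) = 4 x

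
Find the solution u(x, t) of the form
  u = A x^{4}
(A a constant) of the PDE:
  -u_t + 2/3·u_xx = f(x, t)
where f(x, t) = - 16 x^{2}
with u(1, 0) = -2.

Substitute the ansatz u = A x^{4} into the left-hand side.
Derivatives of the ansatz:
  u_t = 0
  u_xx = 12 A x^{2}
Term by term:
  -u_t = 0
  2/3·u_xx = 8 A x^{2}
So the left-hand side equals
  8 A x^{2}
This must equal f(x, t) = - 16 x^{2} identically.
Matching coefficients of the independent functions:
  [x^{2}]:  8 A = -16
Solving: A = -2.
Check against the point condition:
  u(1, 0) = -2  ⟹  A = -2  ✓
Hence u(x, t) = - 2 x^{4}.

Answer: u(x, t) = - 2 x^{4}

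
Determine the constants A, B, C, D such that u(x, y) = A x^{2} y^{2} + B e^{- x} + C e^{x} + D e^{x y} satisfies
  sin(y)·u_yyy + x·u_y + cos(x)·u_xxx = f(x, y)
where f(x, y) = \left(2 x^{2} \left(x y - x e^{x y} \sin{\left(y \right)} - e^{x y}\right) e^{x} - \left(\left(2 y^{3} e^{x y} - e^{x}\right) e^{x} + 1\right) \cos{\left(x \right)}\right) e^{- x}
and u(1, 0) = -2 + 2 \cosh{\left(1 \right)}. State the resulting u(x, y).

Answer: u(x, y) = x^{2} y^{2} + e^{x} - 2 e^{x y} + e^{- x}

Derivation:
Substitute the ansatz u = A x^{2} y^{2} + B e^{- x} + C e^{x} + D e^{x y} into the left-hand side.
Derivatives of the ansatz:
  u_yyy = D x^{3} e^{x y}
  u_y = 2 A x^{2} y + D x e^{x y}
  u_xxx = - B e^{- x} + C e^{x} + D y^{3} e^{x y}
Term by term:
  sin(y)·u_yyy = D x^{3} e^{x y} \sin{\left(y \right)}
  x·u_y = 2 A x^{3} y + D x^{2} e^{x y}
  cos(x)·u_xxx = - B e^{- x} \cos{\left(x \right)} + C e^{x} \cos{\left(x \right)} + D y^{3} e^{x y} \cos{\left(x \right)}
So the left-hand side equals
  2 A x^{3} y - B e^{- x} \cos{\left(x \right)} + C e^{x} \cos{\left(x \right)} + D x^{3} e^{x y} \sin{\left(y \right)} + D x^{2} e^{x y} + D y^{3} e^{x y} \cos{\left(x \right)}
This must equal f(x, y) = \left(2 x^{2} \left(x y - x e^{x y} \sin{\left(y \right)} - e^{x y}\right) e^{x} - \left(\left(2 y^{3} e^{x y} - e^{x}\right) e^{x} + 1\right) \cos{\left(x \right)}\right) e^{- x} identically.
Matching coefficients of the independent functions:
  [x^{2} e^{x y}, x^{3} e^{x y} \sin{\left(y \right)}, y^{3} e^{x y} \cos{\left(x \right)}]:  D = -2
  [x^{3} y]:  2 A = 2
  [e^{- x} \cos{\left(x \right)}]:  - B = -1
  [e^{x} \cos{\left(x \right)}]:  C = 1
Solving: A = 1, B = 1, C = 1, D = -2.
Check against the point condition:
  u(1, 0) = -2 + 2 \cosh{\left(1 \right)}  ⟹  \frac{B}{e} + e C + D = -2 + 2 \cosh{\left(1 \right)}  ✓
Hence u(x, y) = x^{2} y^{2} + e^{x} - 2 e^{x y} + e^{- x}.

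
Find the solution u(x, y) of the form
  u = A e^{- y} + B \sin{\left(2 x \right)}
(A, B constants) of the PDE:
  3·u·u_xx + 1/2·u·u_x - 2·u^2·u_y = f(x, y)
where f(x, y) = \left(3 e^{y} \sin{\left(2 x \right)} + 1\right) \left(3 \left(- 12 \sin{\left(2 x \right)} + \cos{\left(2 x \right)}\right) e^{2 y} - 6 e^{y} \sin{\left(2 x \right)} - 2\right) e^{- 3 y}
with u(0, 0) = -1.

Answer: u(x, y) = - 3 \sin{\left(2 x \right)} - e^{- y}

Derivation:
Substitute the ansatz u = A e^{- y} + B \sin{\left(2 x \right)} into the left-hand side.
Derivatives of the ansatz:
  u_xx = - 4 B \sin{\left(2 x \right)}
  u_x = 2 B \cos{\left(2 x \right)}
  u_y = - A e^{- y}
Term by term:
  3·u·u_xx = - 12 A B e^{- y} \sin{\left(2 x \right)} - 12 B^{2} \sin^{2}{\left(2 x \right)}
  1/2·u·u_x = A B e^{- y} \cos{\left(2 x \right)} + B^{2} \sin{\left(2 x \right)} \cos{\left(2 x \right)}
  -2·u^2·u_y = 2 A^{3} e^{- 3 y} + 4 A^{2} B e^{- 2 y} \sin{\left(2 x \right)} + 2 A B^{2} e^{- y} \sin^{2}{\left(2 x \right)}
So the left-hand side equals
  2 A^{3} e^{- 3 y} + 4 A^{2} B e^{- 2 y} \sin{\left(2 x \right)} + 2 A B^{2} e^{- y} \sin^{2}{\left(2 x \right)} - 12 A B e^{- y} \sin{\left(2 x \right)} + A B e^{- y} \cos{\left(2 x \right)} - 12 B^{2} \sin^{2}{\left(2 x \right)} + B^{2} \sin{\left(2 x \right)} \cos{\left(2 x \right)}
This must equal f(x, y) identically; expanded, f = - 108 \sin^{2}{\left(2 x \right)} + 9 \sin{\left(2 x \right)} \cos{\left(2 x \right)} - 18 e^{- y} \sin^{2}{\left(2 x \right)} - 36 e^{- y} \sin{\left(2 x \right)} + 3 e^{- y} \cos{\left(2 x \right)} - 12 e^{- 2 y} \sin{\left(2 x \right)} - 2 e^{- 3 y}.
Matching coefficients of the independent functions:
  [e^{- 2 y} \sin{\left(2 x \right)}]:  4 A^{2} B = -12
  [e^{- y} \sin{\left(2 x \right)}]:  - 12 A B = -36
  [e^{- y} \sin^{2}{\left(2 x \right)}]:  2 A B^{2} = -18
  [e^{- y} \cos{\left(2 x \right)}]:  A B = 3
  [\sin{\left(2 x \right)} \cos{\left(2 x \right)}]:  B^{2} = 9
  [e^{- 3 y}]:  2 A^{3} = -2
  [\sin^{2}{\left(2 x \right)}]:  - 12 B^{2} = -108
Solving: A = -1, B = -3.
Check against the point condition:
  u(0, 0) = -1  ⟹  A = -1  ✓
Hence u(x, y) = - 3 \sin{\left(2 x \right)} - e^{- y}.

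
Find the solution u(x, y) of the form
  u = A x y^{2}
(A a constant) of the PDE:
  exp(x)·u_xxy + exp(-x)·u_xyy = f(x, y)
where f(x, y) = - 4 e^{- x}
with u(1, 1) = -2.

Answer: u(x, y) = - 2 x y^{2}

Derivation:
Substitute the ansatz u = A x y^{2} into the left-hand side.
Derivatives of the ansatz:
  u_xxy = 0
  u_xyy = 2 A
Term by term:
  exp(x)·u_xxy = 0
  exp(-x)·u_xyy = 2 A e^{- x}
So the left-hand side equals
  2 A e^{- x}
This must equal f(x, y) = - 4 e^{- x} identically.
Matching coefficients of the independent functions:
  [e^{- x}]:  2 A = -4
Solving: A = -2.
Check against the point condition:
  u(1, 1) = -2  ⟹  A = -2  ✓
Hence u(x, y) = - 2 x y^{2}.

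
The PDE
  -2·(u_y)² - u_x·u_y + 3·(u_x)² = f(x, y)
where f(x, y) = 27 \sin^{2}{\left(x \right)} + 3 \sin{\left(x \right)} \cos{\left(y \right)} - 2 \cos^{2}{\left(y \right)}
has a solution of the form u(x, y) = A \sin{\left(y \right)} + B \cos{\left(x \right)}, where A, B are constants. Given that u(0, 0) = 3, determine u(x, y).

Substitute the ansatz u = A \sin{\left(y \right)} + B \cos{\left(x \right)} into the left-hand side.
Derivatives of the ansatz:
  u_y = A \cos{\left(y \right)}
  u_x = - B \sin{\left(x \right)}
Term by term:
  -2·(u_y)² = - 2 A^{2} \cos^{2}{\left(y \right)}
  -u_x·u_y = A B \sin{\left(x \right)} \cos{\left(y \right)}
  3·(u_x)² = 3 B^{2} \sin^{2}{\left(x \right)}
So the left-hand side equals
  - 2 A^{2} \cos^{2}{\left(y \right)} + A B \sin{\left(x \right)} \cos{\left(y \right)} + 3 B^{2} \sin^{2}{\left(x \right)}
This must equal f(x, y) = 27 \sin^{2}{\left(x \right)} + 3 \sin{\left(x \right)} \cos{\left(y \right)} - 2 \cos^{2}{\left(y \right)} identically.
Matching coefficients of the independent functions:
  [\sin{\left(x \right)} \cos{\left(y \right)}]:  A B = 3
  [\sin^{2}{\left(x \right)}]:  3 B^{2} = 27
  [\cos^{2}{\left(y \right)}]:  - 2 A^{2} = -2
These equations allow (A, B) = (-1, -3) or (1, 3).
Impose the point condition(s):
  u(0, 0) = 3  ⟹  B = 3
Only A = 1, B = 3 satisfies everything.
Hence u(x, y) = \sin{\left(y \right)} + 3 \cos{\left(x \right)}.

Answer: u(x, y) = \sin{\left(y \right)} + 3 \cos{\left(x \right)}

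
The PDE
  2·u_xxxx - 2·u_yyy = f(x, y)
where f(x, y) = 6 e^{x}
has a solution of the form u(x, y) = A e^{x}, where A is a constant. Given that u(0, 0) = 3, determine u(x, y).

Substitute the ansatz u = A e^{x} into the left-hand side.
Derivatives of the ansatz:
  u_xxxx = A e^{x}
  u_yyy = 0
Term by term:
  2·u_xxxx = 2 A e^{x}
  -2·u_yyy = 0
So the left-hand side equals
  2 A e^{x}
This must equal f(x, y) = 6 e^{x} identically.
Matching coefficients of the independent functions:
  [e^{x}]:  2 A = 6
Solving: A = 3.
Check against the point condition:
  u(0, 0) = 3  ⟹  A = 3  ✓
Hence u(x, y) = 3 e^{x}.

Answer: u(x, y) = 3 e^{x}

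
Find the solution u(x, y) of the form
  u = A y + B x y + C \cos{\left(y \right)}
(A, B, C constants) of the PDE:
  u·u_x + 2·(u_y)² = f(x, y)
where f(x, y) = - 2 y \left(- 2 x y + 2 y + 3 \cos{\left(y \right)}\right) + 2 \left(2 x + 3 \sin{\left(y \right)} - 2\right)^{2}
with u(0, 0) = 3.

Substitute the ansatz u = A y + B x y + C \cos{\left(y \right)} into the left-hand side.
Derivatives of the ansatz:
  u_x = B y
  u_y = A + B x - C \sin{\left(y \right)}
Term by term:
  u·u_x = A B y^{2} + B^{2} x y^{2} + B C y \cos{\left(y \right)}
  2·(u_y)² = 2 A^{2} + 4 A B x - 4 A C \sin{\left(y \right)} + 2 B^{2} x^{2} - 4 B C x \sin{\left(y \right)} + 2 C^{2} \sin^{2}{\left(y \right)}
So the left-hand side equals
  2 A^{2} + 4 A B x + A B y^{2} - 4 A C \sin{\left(y \right)} + 2 B^{2} x^{2} + B^{2} x y^{2} - 4 B C x \sin{\left(y \right)} + B C y \cos{\left(y \right)} + 2 C^{2} \sin^{2}{\left(y \right)}
This must equal f(x, y) identically; expanded, f = 8 x^{2} + 4 x y^{2} + 24 x \sin{\left(y \right)} - 16 x - 4 y^{2} - 6 y \cos{\left(y \right)} + 18 \sin^{2}{\left(y \right)} - 24 \sin{\left(y \right)} + 8.
Matching coefficients of the independent functions:
  [constant term]:  2 A^{2} = 8
  [x]:  4 A B = -16
  [x^{2}]:  2 B^{2} = 8
  [y^{2}]:  A B = -4
  [x y^{2}]:  B^{2} = 4
  [x \sin{\left(y \right)}]:  - 4 B C = 24
  [y \cos{\left(y \right)}]:  B C = -6
  [\sin{\left(y \right)}]:  - 4 A C = -24
  [\sin^{2}{\left(y \right)}]:  2 C^{2} = 18
These equations allow (A, B, C) = (-2, 2, -3) or (2, -2, 3).
Impose the point condition(s):
  u(0, 0) = 3  ⟹  C = 3
Only A = 2, B = -2, C = 3 satisfies everything.
Hence u(x, y) = - 2 x y + 2 y + 3 \cos{\left(y \right)}.

Answer: u(x, y) = - 2 x y + 2 y + 3 \cos{\left(y \right)}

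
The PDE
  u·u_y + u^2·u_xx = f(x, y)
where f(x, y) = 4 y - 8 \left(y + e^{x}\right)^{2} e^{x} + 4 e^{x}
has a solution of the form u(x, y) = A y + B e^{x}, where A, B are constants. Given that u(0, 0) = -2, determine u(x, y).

Substitute the ansatz u = A y + B e^{x} into the left-hand side.
Derivatives of the ansatz:
  u_y = A
  u_xx = B e^{x}
Term by term:
  u·u_y = A^{2} y + A B e^{x}
  u^2·u_xx = A^{2} B y^{2} e^{x} + 2 A B^{2} y e^{2 x} + B^{3} e^{3 x}
So the left-hand side equals
  A^{2} B y^{2} e^{x} + A^{2} y + 2 A B^{2} y e^{2 x} + A B e^{x} + B^{3} e^{3 x}
This must equal f(x, y) identically; expanded, f = - 8 y^{2} e^{x} - 16 y e^{2 x} + 4 y - 8 e^{3 x} + 4 e^{x}.
Matching coefficients of the independent functions:
  [y]:  A^{2} = 4
  [y e^{2 x}]:  2 A B^{2} = -16
  [y^{2} e^{x}]:  A^{2} B = -8
  [e^{x}]:  A B = 4
  [e^{3 x}]:  B^{3} = -8
Solving: A = -2, B = -2.
Check against the point condition:
  u(0, 0) = -2  ⟹  B = -2  ✓
Hence u(x, y) = - 2 y - 2 e^{x}.

Answer: u(x, y) = - 2 y - 2 e^{x}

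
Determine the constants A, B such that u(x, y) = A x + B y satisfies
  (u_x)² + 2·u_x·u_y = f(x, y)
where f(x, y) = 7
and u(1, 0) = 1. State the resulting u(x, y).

Substitute the ansatz u = A x + B y into the left-hand side.
Derivatives of the ansatz:
  u_x = A
  u_y = B
Term by term:
  (u_x)² = A^{2}
  2·u_x·u_y = 2 A B
So the left-hand side equals
  A^{2} + 2 A B
This must equal f(x, y) = 7 identically.
Matching coefficients of the independent functions:
  [constant term]:  A^{2} + 2 A B = 7
These equations do not fix every constant; impose the point condition(s):
  u(1, 0) = 1  ⟹  A = 1
Solving the combined system: A = 1, B = 3.
Hence u(x, y) = x + 3 y.

Answer: u(x, y) = x + 3 y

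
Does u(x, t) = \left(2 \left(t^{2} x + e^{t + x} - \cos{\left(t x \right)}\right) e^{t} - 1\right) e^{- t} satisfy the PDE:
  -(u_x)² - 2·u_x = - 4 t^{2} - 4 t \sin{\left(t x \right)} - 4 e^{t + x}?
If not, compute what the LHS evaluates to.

Evaluate each term of the left-hand side for u = \left(2 \left(t^{2} x + e^{t + x} - \cos{\left(t x \right)}\right) e^{t} - 1\right) e^{- t}.
Derivatives:
  u_x = 2 t^{2} + 2 t \sin{\left(t x \right)} + 2 e^{t} e^{x}
Terms:
  -(u_x)² = - 4 \left(t^{2} + t \sin{\left(t x \right)} + e^{t + x}\right)^{2}
  -2·u_x = - 4 t^{2} - 4 t \sin{\left(t x \right)} - 4 e^{t + x}
Sum: LHS = - 4 t^{2} - 4 t \sin{\left(t x \right)} - 4 \left(t^{2} + t \sin{\left(t x \right)} + e^{t + x}\right)^{2} - 4 e^{t + x}
Given right-hand side: - 4 t^{2} - 4 t \sin{\left(t x \right)} - 4 e^{t + x}. Difference LHS − RHS = - 4 \left(t^{2} + t \sin{\left(t x \right)} + e^{t + x}\right)^{2} ≠ 0, so u is not a solution.

Answer: No, the LHS evaluates to - 4 t^{2} - 4 t \sin{\left(t x \right)} - 4 \left(t^{2} + t \sin{\left(t x \right)} + e^{t + x}\right)^{2} - 4 e^{t + x}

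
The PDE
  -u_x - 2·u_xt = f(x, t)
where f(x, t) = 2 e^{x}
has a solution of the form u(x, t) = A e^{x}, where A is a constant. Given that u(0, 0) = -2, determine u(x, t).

Substitute the ansatz u = A e^{x} into the left-hand side.
Derivatives of the ansatz:
  u_x = A e^{x}
  u_xt = 0
Term by term:
  -u_x = - A e^{x}
  -2·u_xt = 0
So the left-hand side equals
  - A e^{x}
This must equal f(x, t) = 2 e^{x} identically.
Matching coefficients of the independent functions:
  [e^{x}]:  - A = 2
Solving: A = -2.
Check against the point condition:
  u(0, 0) = -2  ⟹  A = -2  ✓
Hence u(x, t) = - 2 e^{x}.

Answer: u(x, t) = - 2 e^{x}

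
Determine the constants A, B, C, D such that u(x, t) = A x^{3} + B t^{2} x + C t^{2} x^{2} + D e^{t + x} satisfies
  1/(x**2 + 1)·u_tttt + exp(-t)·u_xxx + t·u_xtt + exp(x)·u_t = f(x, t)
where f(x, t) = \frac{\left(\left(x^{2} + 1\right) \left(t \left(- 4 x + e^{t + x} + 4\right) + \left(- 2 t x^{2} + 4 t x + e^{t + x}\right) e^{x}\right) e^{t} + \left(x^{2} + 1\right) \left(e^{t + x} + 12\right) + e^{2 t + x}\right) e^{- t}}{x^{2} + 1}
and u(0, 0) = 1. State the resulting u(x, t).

Substitute the ansatz u = A x^{3} + B t^{2} x + C t^{2} x^{2} + D e^{t + x} into the left-hand side.
Derivatives of the ansatz:
  u_tttt = D e^{t} e^{x}
  u_xxx = 6 A + D e^{t} e^{x}
  u_xtt = 2 B + 4 C x + D e^{t} e^{x}
  u_t = 2 B t x + 2 C t x^{2} + D e^{t} e^{x}
Term by term:
  1/(x**2 + 1)·u_tttt = \frac{D e^{t} e^{x}}{x^{2} + 1}
  exp(-t)·u_xxx = 6 A e^{- t} + D e^{x}
  t·u_xtt = 2 B t + 4 C t x + D t e^{t} e^{x}
  exp(x)·u_t = 2 B t x e^{x} + 2 C t x^{2} e^{x} + D e^{t} e^{2 x}
So the left-hand side equals
  6 A e^{- t} + 2 B t x e^{x} + 2 B t + 2 C t x^{2} e^{x} + 4 C t x + D t e^{t} e^{x} + D e^{t} e^{2 x} + D e^{x} + \frac{D e^{t} e^{x}}{x^{2} + 1}
This must equal f(x, t) identically; expanded, f = - 2 t x^{2} e^{x} + 4 t x e^{x} - 4 t x + t e^{t} e^{x} + 4 t + e^{t} e^{2 x} + e^{x} + 12 e^{- t} + \frac{e^{t} e^{x}}{x^{2} + 1}.
Matching coefficients of the independent functions:
  [t, t x e^{x}]:  2 B = 4
  [t x]:  4 C = -4
  [e^{t} e^{2 x}, t e^{t} e^{x}, \frac{e^{t} e^{x}}{x^{2} + 1}, e^{x}]:  D = 1
  [t x^{2} e^{x}]:  2 C = -2
  [e^{- t}]:  6 A = 12
Solving: A = 2, B = 2, C = -1, D = 1.
Check against the point condition:
  u(0, 0) = 1  ⟹  D = 1  ✓
Hence u(x, t) = - t^{2} x^{2} + 2 t^{2} x + 2 x^{3} + e^{t + x}.

Answer: u(x, t) = - t^{2} x^{2} + 2 t^{2} x + 2 x^{3} + e^{t + x}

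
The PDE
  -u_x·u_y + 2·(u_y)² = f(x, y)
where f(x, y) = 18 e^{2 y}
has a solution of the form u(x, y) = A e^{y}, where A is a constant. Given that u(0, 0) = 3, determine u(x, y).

Substitute the ansatz u = A e^{y} into the left-hand side.
Derivatives of the ansatz:
  u_x = 0
  u_y = A e^{y}
Term by term:
  -u_x·u_y = 0
  2·(u_y)² = 2 A^{2} e^{2 y}
So the left-hand side equals
  2 A^{2} e^{2 y}
This must equal f(x, y) = 18 e^{2 y} identically.
Matching coefficients of the independent functions:
  [e^{2 y}]:  2 A^{2} = 18
These equations allow (A) = (-3) or (3).
Impose the point condition(s):
  u(0, 0) = 3  ⟹  A = 3
Only A = 3 satisfies everything.
Hence u(x, y) = 3 e^{y}.

Answer: u(x, y) = 3 e^{y}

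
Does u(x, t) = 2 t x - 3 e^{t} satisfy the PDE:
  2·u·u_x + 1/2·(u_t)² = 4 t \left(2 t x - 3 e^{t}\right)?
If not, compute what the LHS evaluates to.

Answer: No, the LHS evaluates to 4 t \left(2 t x - 3 e^{t}\right) + \frac{\left(2 x - 3 e^{t}\right)^{2}}{2}

Derivation:
Evaluate each term of the left-hand side for u = 2 t x - 3 e^{t}.
Derivatives:
  u_x = 2 t
  u_t = 2 x - 3 e^{t}
Terms:
  2·u·u_x = 4 t \left(2 t x - 3 e^{t}\right)
  1/2·(u_t)² = \frac{\left(2 x - 3 e^{t}\right)^{2}}{2}
Sum: LHS = 4 t \left(2 t x - 3 e^{t}\right) + \frac{\left(2 x - 3 e^{t}\right)^{2}}{2}
Given right-hand side: 4 t \left(2 t x - 3 e^{t}\right). Difference LHS − RHS = \frac{\left(2 x - 3 e^{t}\right)^{2}}{2} ≠ 0, so u is not a solution.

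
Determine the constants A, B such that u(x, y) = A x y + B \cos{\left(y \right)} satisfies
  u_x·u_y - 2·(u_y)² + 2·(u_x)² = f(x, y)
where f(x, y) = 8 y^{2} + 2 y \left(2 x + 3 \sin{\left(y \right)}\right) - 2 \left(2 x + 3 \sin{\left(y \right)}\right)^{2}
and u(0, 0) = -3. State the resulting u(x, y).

Answer: u(x, y) = 2 x y - 3 \cos{\left(y \right)}

Derivation:
Substitute the ansatz u = A x y + B \cos{\left(y \right)} into the left-hand side.
Derivatives of the ansatz:
  u_x = A y
  u_y = A x - B \sin{\left(y \right)}
Term by term:
  u_x·u_y = A^{2} x y - A B y \sin{\left(y \right)}
  -2·(u_y)² = - 2 A^{2} x^{2} + 4 A B x \sin{\left(y \right)} - 2 B^{2} \sin^{2}{\left(y \right)}
  2·(u_x)² = 2 A^{2} y^{2}
So the left-hand side equals
  - 2 A^{2} x^{2} + A^{2} x y + 2 A^{2} y^{2} + 4 A B x \sin{\left(y \right)} - A B y \sin{\left(y \right)} - 2 B^{2} \sin^{2}{\left(y \right)}
This must equal f(x, y) identically; expanded, f = - 8 x^{2} + 4 x y - 24 x \sin{\left(y \right)} + 8 y^{2} + 6 y \sin{\left(y \right)} - 18 \sin^{2}{\left(y \right)}.
Matching coefficients of the independent functions:
  [x^{2}]:  - 2 A^{2} = -8
  [y^{2}]:  2 A^{2} = 8
  [x y]:  A^{2} = 4
  [x \sin{\left(y \right)}]:  4 A B = -24
  [y \sin{\left(y \right)}]:  - A B = 6
  [\sin^{2}{\left(y \right)}]:  - 2 B^{2} = -18
These equations allow (A, B) = (-2, 3) or (2, -3).
Impose the point condition(s):
  u(0, 0) = -3  ⟹  B = -3
Only A = 2, B = -3 satisfies everything.
Hence u(x, y) = 2 x y - 3 \cos{\left(y \right)}.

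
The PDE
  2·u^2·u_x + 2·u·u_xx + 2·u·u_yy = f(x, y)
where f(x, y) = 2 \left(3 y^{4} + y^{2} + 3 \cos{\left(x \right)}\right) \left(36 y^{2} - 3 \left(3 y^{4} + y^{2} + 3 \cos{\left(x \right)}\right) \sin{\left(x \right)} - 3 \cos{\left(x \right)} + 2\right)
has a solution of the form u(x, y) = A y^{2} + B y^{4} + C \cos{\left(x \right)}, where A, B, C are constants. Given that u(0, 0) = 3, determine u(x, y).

Answer: u(x, y) = 3 y^{4} + y^{2} + 3 \cos{\left(x \right)}

Derivation:
Substitute the ansatz u = A y^{2} + B y^{4} + C \cos{\left(x \right)} into the left-hand side.
Derivatives of the ansatz:
  u_x = - C \sin{\left(x \right)}
  u_xx = - C \cos{\left(x \right)}
  u_yy = 2 A + 12 B y^{2}
Term by term:
  2·u^2·u_x = - 2 A^{2} C y^{4} \sin{\left(x \right)} - 4 A B C y^{6} \sin{\left(x \right)} - 4 A C^{2} y^{2} \sin{\left(x \right)} \cos{\left(x \right)} - 2 B^{2} C y^{8} \sin{\left(x \right)} - 4 B C^{2} y^{4} \sin{\left(x \right)} \cos{\left(x \right)} - 2 C^{3} \sin{\left(x \right)} \cos^{2}{\left(x \right)}
  2·u·u_xx = - 2 A C y^{2} \cos{\left(x \right)} - 2 B C y^{4} \cos{\left(x \right)} - 2 C^{2} \cos^{2}{\left(x \right)}
  2·u·u_yy = 4 A^{2} y^{2} + 28 A B y^{4} + 4 A C \cos{\left(x \right)} + 24 B^{2} y^{6} + 24 B C y^{2} \cos{\left(x \right)}
So the left-hand side equals
  - 2 A^{2} C y^{4} \sin{\left(x \right)} + 4 A^{2} y^{2} - 4 A B C y^{6} \sin{\left(x \right)} + 28 A B y^{4} - 4 A C^{2} y^{2} \sin{\left(x \right)} \cos{\left(x \right)} - 2 A C y^{2} \cos{\left(x \right)} + 4 A C \cos{\left(x \right)} - 2 B^{2} C y^{8} \sin{\left(x \right)} + 24 B^{2} y^{6} - 4 B C^{2} y^{4} \sin{\left(x \right)} \cos{\left(x \right)} - 2 B C y^{4} \cos{\left(x \right)} + 24 B C y^{2} \cos{\left(x \right)} - 2 C^{3} \sin{\left(x \right)} \cos^{2}{\left(x \right)} - 2 C^{2} \cos^{2}{\left(x \right)}
This must equal f(x, y) identically; expanded, f = - 54 y^{8} \sin{\left(x \right)} - 36 y^{6} \sin{\left(x \right)} + 216 y^{6} - 108 y^{4} \sin{\left(x \right)} \cos{\left(x \right)} - 6 y^{4} \sin{\left(x \right)} - 18 y^{4} \cos{\left(x \right)} + 84 y^{4} - 36 y^{2} \sin{\left(x \right)} \cos{\left(x \right)} + 210 y^{2} \cos{\left(x \right)} + 4 y^{2} - 54 \sin{\left(x \right)} \cos^{2}{\left(x \right)} - 18 \cos^{2}{\left(x \right)} + 12 \cos{\left(x \right)}.
Matching coefficients of the independent functions:
  [y^{2}]:  4 A^{2} = 4
  [y^{4}]:  28 A B = 84
  [y^{6}]:  24 B^{2} = 216
  [y^{2} \cos{\left(x \right)}]:  - 2 A C + 24 B C = 210
  [y^{4} \sin{\left(x \right)}]:  - 2 A^{2} C = -6
  [y^{4} \cos{\left(x \right)}]:  - 2 B C = -18
  [y^{6} \sin{\left(x \right)}]:  - 4 A B C = -36
  [y^{8} \sin{\left(x \right)}]:  - 2 B^{2} C = -54
  [\sin{\left(x \right)} \cos^{2}{\left(x \right)}]:  - 2 C^{3} = -54
  [y^{2} \sin{\left(x \right)} \cos{\left(x \right)}]:  - 4 A C^{2} = -36
  [y^{4} \sin{\left(x \right)} \cos{\left(x \right)}]:  - 4 B C^{2} = -108
  [\cos{\left(x \right)}]:  4 A C = 12
  [\cos^{2}{\left(x \right)}]:  - 2 C^{2} = -18
Solving: A = 1, B = 3, C = 3.
Check against the point condition:
  u(0, 0) = 3  ⟹  C = 3  ✓
Hence u(x, y) = 3 y^{4} + y^{2} + 3 \cos{\left(x \right)}.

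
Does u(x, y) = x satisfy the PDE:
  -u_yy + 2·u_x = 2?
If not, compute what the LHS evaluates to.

Evaluate each term of the left-hand side for u = x.
Derivatives:
  u_yy = 0
  u_x = 1
Terms:
  -u_yy = 0
  2·u_x = 2
Sum: LHS = 2
This is exactly the given right-hand side, so u is a solution.

Answer: Yes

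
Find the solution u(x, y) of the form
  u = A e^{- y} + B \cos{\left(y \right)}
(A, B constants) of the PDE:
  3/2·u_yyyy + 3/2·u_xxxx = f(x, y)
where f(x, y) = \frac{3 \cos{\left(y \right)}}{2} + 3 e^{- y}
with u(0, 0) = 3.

Answer: u(x, y) = \cos{\left(y \right)} + 2 e^{- y}

Derivation:
Substitute the ansatz u = A e^{- y} + B \cos{\left(y \right)} into the left-hand side.
Derivatives of the ansatz:
  u_yyyy = A e^{- y} + B \cos{\left(y \right)}
  u_xxxx = 0
Term by term:
  3/2·u_yyyy = \frac{3 A e^{- y}}{2} + \frac{3 B \cos{\left(y \right)}}{2}
  3/2·u_xxxx = 0
So the left-hand side equals
  \frac{3 A e^{- y}}{2} + \frac{3 B \cos{\left(y \right)}}{2}
This must equal f(x, y) = \frac{3 \cos{\left(y \right)}}{2} + 3 e^{- y} identically.
Matching coefficients of the independent functions:
  [e^{- y}]:  \frac{3 A}{2} = 3
  [\cos{\left(y \right)}]:  \frac{3 B}{2} = \frac{3}{2}
Solving: A = 2, B = 1.
Check against the point condition:
  u(0, 0) = 3  ⟹  A + B = 3  ✓
Hence u(x, y) = \cos{\left(y \right)} + 2 e^{- y}.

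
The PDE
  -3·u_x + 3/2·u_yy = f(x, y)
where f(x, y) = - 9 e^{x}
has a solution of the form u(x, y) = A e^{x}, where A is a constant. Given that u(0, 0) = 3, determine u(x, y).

Substitute the ansatz u = A e^{x} into the left-hand side.
Derivatives of the ansatz:
  u_x = A e^{x}
  u_yy = 0
Term by term:
  -3·u_x = - 3 A e^{x}
  3/2·u_yy = 0
So the left-hand side equals
  - 3 A e^{x}
This must equal f(x, y) = - 9 e^{x} identically.
Matching coefficients of the independent functions:
  [e^{x}]:  - 3 A = -9
Solving: A = 3.
Check against the point condition:
  u(0, 0) = 3  ⟹  A = 3  ✓
Hence u(x, y) = 3 e^{x}.

Answer: u(x, y) = 3 e^{x}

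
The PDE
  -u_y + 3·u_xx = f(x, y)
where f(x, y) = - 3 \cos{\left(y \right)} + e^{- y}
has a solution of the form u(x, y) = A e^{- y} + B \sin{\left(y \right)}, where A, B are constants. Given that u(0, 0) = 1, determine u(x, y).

Substitute the ansatz u = A e^{- y} + B \sin{\left(y \right)} into the left-hand side.
Derivatives of the ansatz:
  u_y = - A e^{- y} + B \cos{\left(y \right)}
  u_xx = 0
Term by term:
  -u_y = A e^{- y} - B \cos{\left(y \right)}
  3·u_xx = 0
So the left-hand side equals
  A e^{- y} - B \cos{\left(y \right)}
This must equal f(x, y) = - 3 \cos{\left(y \right)} + e^{- y} identically.
Matching coefficients of the independent functions:
  [e^{- y}]:  A = 1
  [\cos{\left(y \right)}]:  - B = -3
Solving: A = 1, B = 3.
Check against the point condition:
  u(0, 0) = 1  ⟹  A = 1  ✓
Hence u(x, y) = 3 \sin{\left(y \right)} + e^{- y}.

Answer: u(x, y) = 3 \sin{\left(y \right)} + e^{- y}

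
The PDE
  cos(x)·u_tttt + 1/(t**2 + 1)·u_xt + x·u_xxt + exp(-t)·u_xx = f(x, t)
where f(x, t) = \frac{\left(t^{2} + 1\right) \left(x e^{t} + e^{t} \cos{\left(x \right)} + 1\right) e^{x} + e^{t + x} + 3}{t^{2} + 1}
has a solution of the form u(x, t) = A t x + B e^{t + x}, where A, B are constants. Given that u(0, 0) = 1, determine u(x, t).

Substitute the ansatz u = A t x + B e^{t + x} into the left-hand side.
Derivatives of the ansatz:
  u_tttt = B e^{t} e^{x}
  u_xt = A + B e^{t} e^{x}
  u_xxt = B e^{t} e^{x}
  u_xx = B e^{t} e^{x}
Term by term:
  cos(x)·u_tttt = B e^{t} e^{x} \cos{\left(x \right)}
  1/(t**2 + 1)·u_xt = \frac{A}{t^{2} + 1} + \frac{B e^{t} e^{x}}{t^{2} + 1}
  x·u_xxt = B x e^{t} e^{x}
  exp(-t)·u_xx = B e^{x}
So the left-hand side equals
  \frac{A}{t^{2} + 1} + B x e^{t} e^{x} + B e^{t} e^{x} \cos{\left(x \right)} + B e^{x} + \frac{B e^{t} e^{x}}{t^{2} + 1}
This must equal f(x, t) identically; expanded, f = x e^{t} e^{x} + e^{t} e^{x} \cos{\left(x \right)} + e^{x} + \frac{e^{t} e^{x}}{t^{2} + 1} + \frac{3}{t^{2} + 1}.
Matching coefficients of the independent functions:
  [x e^{t} e^{x}, \frac{e^{t} e^{x}}{t^{2} + 1}, e^{t} e^{x} \cos{\left(x \right)}, e^{x}]:  B = 1
  [\frac{1}{t^{2} + 1}]:  A = 3
Solving: A = 3, B = 1.
Check against the point condition:
  u(0, 0) = 1  ⟹  B = 1  ✓
Hence u(x, t) = 3 t x + e^{t + x}.

Answer: u(x, t) = 3 t x + e^{t + x}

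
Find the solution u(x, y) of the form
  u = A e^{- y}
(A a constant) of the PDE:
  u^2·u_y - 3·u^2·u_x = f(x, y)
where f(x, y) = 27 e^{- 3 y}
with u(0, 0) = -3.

Substitute the ansatz u = A e^{- y} into the left-hand side.
Derivatives of the ansatz:
  u_y = - A e^{- y}
  u_x = 0
Term by term:
  u^2·u_y = - A^{3} e^{- 3 y}
  -3·u^2·u_x = 0
So the left-hand side equals
  - A^{3} e^{- 3 y}
This must equal f(x, y) = 27 e^{- 3 y} identically.
Matching coefficients of the independent functions:
  [e^{- 3 y}]:  - A^{3} = 27
Solving: A = -3.
Check against the point condition:
  u(0, 0) = -3  ⟹  A = -3  ✓
Hence u(x, y) = - 3 e^{- y}.

Answer: u(x, y) = - 3 e^{- y}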